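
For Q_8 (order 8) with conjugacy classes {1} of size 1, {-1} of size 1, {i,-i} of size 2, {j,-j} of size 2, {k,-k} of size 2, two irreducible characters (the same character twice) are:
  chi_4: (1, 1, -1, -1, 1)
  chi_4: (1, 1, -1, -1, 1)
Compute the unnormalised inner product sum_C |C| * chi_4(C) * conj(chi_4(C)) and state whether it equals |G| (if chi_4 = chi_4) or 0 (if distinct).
Sum = 8 = |G| = 8; so <chi_4, chi_4> = 1 (norm-1 confirms irreducibility).

Details: Compute term by term over conjugacy classes (|C| * chi_4(C) * conj(chi_4(C))):
  1*(1)*conj(1) + 1*(1)*conj(1) + 2*(-1)*conj(-1) + 2*(-1)*conj(-1) + 2*(1)*conj(1)
  = (1) + (1) + (2) + (2) + (2)
  = 8.
Dividing by |G| = 8 gives 8/8 = 1, matching the row-orthogonality relation <chi_4, chi_4> = [chi_4 = chi_4].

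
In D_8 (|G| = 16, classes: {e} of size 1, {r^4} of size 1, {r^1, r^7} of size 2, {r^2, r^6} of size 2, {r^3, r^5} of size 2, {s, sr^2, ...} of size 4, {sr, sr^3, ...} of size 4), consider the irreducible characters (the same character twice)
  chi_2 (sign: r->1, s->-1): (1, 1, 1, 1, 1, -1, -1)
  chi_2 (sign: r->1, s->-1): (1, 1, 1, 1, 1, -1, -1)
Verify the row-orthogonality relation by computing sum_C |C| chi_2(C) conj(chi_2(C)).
Sum = 16 = |G| = 16; so <chi_2, chi_2> = 1 (norm-1 confirms irreducibility).

Proof sketch: Compute term by term over conjugacy classes (|C| * chi_2(C) * conj(chi_2(C))):
  1*(1)*conj(1) + 1*(1)*conj(1) + 2*(1)*conj(1) + 2*(1)*conj(1) + 2*(1)*conj(1) + 4*(-1)*conj(-1) + 4*(-1)*conj(-1)
  = (1) + (1) + (2) + (2) + (2) + (4) + (4)
  = 16.
Dividing by |G| = 16 gives 16/16 = 1, matching the row-orthogonality relation <chi_2, chi_2> = [chi_2 = chi_2].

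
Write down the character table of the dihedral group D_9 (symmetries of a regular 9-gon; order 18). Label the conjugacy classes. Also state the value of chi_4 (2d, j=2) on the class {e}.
Conjugacy classes: {e} of size 1, {r^1, r^8} of size 2, {r^2, r^7} of size 2, {r^3, r^6} of size 2, {r^4, r^5} of size 2, {s, sr, ..., sr^8} of size 9.
Character table:
  irrep \ class              {e} (size 1)  {r^1, r^8} (size 2)  {r^2, r^7} (size 2)  {r^3, r^6} (size 2)  {r^4, r^5} (size 2)  {s, sr, ..., sr^8} (size 9)
  chi_1 (triv)               1             1                    1                    1                    1                    1                          
  chi_2 (sign: r->1, s->-1)  1             1                    1                    1                    1                    -1                         
  chi_3 (2d, j=1)            2             2*cos(2*pi/9)        2*cos(4*pi/9)        -1                   -2*cos(pi/9)         0                          
  chi_4 (2d, j=2)            2             2*cos(4*pi/9)        -2*cos(pi/9)         -1                   2*cos(2*pi/9)        0                          
  chi_5 (2d, j=3)            2             -1                   -1                   2                    -1                   0                          
  chi_6 (2d, j=4)            2             -2*cos(pi/9)         2*cos(2*pi/9)        -1                   2*cos(4*pi/9)        0                          

Spot check: chi_4 (2d, j=2) on {e} = 2.

Proof sketch: D_9 has order 2*9 = 18 with 6 conjugacy classes, hence 6 irreducibles. Sum of squared dims 1 + 1 + 4 + 4 + 4 + 4 = 18 = |G|. Linear characters come from the abelianisation; the 2-dimensional irreps have character r^k -> 2*cos(2*pi*j*k/9), reflections -> 0.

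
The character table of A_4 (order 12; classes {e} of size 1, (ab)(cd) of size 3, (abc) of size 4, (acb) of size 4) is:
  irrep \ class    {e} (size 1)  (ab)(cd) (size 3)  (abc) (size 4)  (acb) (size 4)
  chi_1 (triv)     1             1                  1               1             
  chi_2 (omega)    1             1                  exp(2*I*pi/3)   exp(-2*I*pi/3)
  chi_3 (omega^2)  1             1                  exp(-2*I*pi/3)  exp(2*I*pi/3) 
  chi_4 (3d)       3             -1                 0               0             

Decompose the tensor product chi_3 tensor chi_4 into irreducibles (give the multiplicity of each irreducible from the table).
chi_3 tensor chi_4 = chi_4 (all other irreducibles have multiplicity 0).

The character of a tensor product is the pointwise product (chi_3 * chi_4)(C) = chi_3(C) * chi_4(C):
  {e}: (1)*(3), (ab)(cd): (1)*(-1), (abc): (exp(-2*I*pi/3))*(0), (acb): (exp(2*I*pi/3))*(0)
so (chi_3 * chi_4) takes values
  {e} -> 3, (ab)(cd) -> -1, (abc) -> 0, (acb) -> 0.
Now take the inner product of this character with each irreducible chi from the table, <chi_3*chi_4, chi> = (1/12) sum_C |C| (chi_3*chi_4)(C) conj(chi(C)):
  <chi_3*chi_4, chi_1> = (1/12)[1*(3)*conj(1) + 3*(-1)*conj(1) + 4*(0)*conj(1) + 4*(0)*conj(1)]
      = (1/12)[(3) + (-3) + (0) + (0)] = 0/12 = 0
  <chi_3*chi_4, chi_2> = (1/12)[1*(3)*conj(1) + 3*(-1)*conj(1) + 4*(0)*conj(exp(2*I*pi/3)) + 4*(0)*conj(exp(-2*I*pi/3))]
      = (1/12)[(3) + (-3) + (0) + (0)] = 0/12 = 0
  <chi_3*chi_4, chi_3> = (1/12)[1*(3)*conj(1) + 3*(-1)*conj(1) + 4*(0)*conj(exp(-2*I*pi/3)) + 4*(0)*conj(exp(2*I*pi/3))]
      = (1/12)[(3) + (-3) + (0) + (0)] = 0/12 = 0
  <chi_3*chi_4, chi_4> = (1/12)[1*(3)*conj(3) + 3*(-1)*conj(-1) + 4*(0)*conj(0) + 4*(0)*conj(0)]
      = (1/12)[(9) + (3) + (0) + (0)] = 12/12 = 1
(Exp terms are combined using exp(i*s)*conj(exp(i*t)) = exp(i*(s-t)), and sums of them are collapsed using the identity that for every m > 1 the m distinct m-th roots of unity sum to 0, e.g. 1 + exp(2*I*pi/3) + exp(-2*I*pi/3) = 0.)
Hence the multiplicities are chi_4: 1. Dimension check: dim(chi_3)*dim(chi_4) = 1*3 = 3 and sum (mult * dim) = 1*3 = 3.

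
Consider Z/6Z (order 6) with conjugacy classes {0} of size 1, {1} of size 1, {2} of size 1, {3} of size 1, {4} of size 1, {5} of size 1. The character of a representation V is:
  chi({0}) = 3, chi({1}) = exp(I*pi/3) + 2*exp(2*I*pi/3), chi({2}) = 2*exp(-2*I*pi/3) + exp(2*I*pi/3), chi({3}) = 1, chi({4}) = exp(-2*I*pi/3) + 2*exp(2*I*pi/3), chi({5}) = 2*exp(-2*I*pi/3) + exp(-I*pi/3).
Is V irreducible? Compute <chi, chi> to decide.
Not irreducible (reducible): <chi, chi> = 5 > 1.

Explanation: <chi, chi> = (1/|G|) sum_C |C| * |chi(C)|^2 = (1/6)[1*|3|^2 + 1*|exp(I*pi/3) + 2*exp(2*I*pi/3)|^2 + 1*|2*exp(-2*I*pi/3) + exp(2*I*pi/3)|^2 + 1*|1|^2 + 1*|exp(-2*I*pi/3) + 2*exp(2*I*pi/3)|^2 + 1*|2*exp(-2*I*pi/3) + exp(-I*pi/3)|^2]
  = (1/6)[(9) + (7) + (3) + (1) + (3) + (7)] = 30/6 = 5.
(Exp terms are combined using exp(i*s)*conj(exp(i*t)) = exp(i*(s-t)), and sums of them are collapsed using the identity that for every m > 1 the m distinct m-th roots of unity sum to 0, e.g. 1 + exp(2*I*pi/3) + exp(-2*I*pi/3) = 0.)
A character is irreducible iff <chi, chi> = 1, so this representation is reducible.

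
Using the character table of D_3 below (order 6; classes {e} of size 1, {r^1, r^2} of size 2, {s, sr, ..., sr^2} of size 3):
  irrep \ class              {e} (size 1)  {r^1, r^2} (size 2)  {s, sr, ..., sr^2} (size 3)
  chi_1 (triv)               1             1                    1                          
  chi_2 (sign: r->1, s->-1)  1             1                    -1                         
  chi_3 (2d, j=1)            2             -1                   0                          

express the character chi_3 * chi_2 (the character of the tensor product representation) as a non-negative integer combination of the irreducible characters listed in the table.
chi_3 tensor chi_2 = chi_3 (all other irreducibles have multiplicity 0).

Solution. The character of a tensor product is the pointwise product (chi_3 * chi_2)(C) = chi_3(C) * chi_2(C):
  {e}: (2)*(1), {r^1, r^2}: (-1)*(1), {s, sr, ..., sr^2}: (0)*(-1)
so (chi_3 * chi_2) takes values
  {e} -> 2, {r^1, r^2} -> -1, {s, sr, ..., sr^2} -> 0.
Now take the inner product of this character with each irreducible chi from the table, <chi_3*chi_2, chi> = (1/6) sum_C |C| (chi_3*chi_2)(C) conj(chi(C)):
  <chi_3*chi_2, chi_1> = (1/6)[1*(2)*conj(1) + 2*(-1)*conj(1) + 3*(0)*conj(1)]
      = (1/6)[(2) + (-2) + (0)] = 0/6 = 0
  <chi_3*chi_2, chi_2> = (1/6)[1*(2)*conj(1) + 2*(-1)*conj(1) + 3*(0)*conj(-1)]
      = (1/6)[(2) + (-2) + (0)] = 0/6 = 0
  <chi_3*chi_2, chi_3> = (1/6)[1*(2)*conj(2) + 2*(-1)*conj(-1) + 3*(0)*conj(0)]
      = (1/6)[(4) + (2) + (0)] = 6/6 = 1
Hence the multiplicities are chi_3: 1. Dimension check: dim(chi_3)*dim(chi_2) = 2*1 = 2 and sum (mult * dim) = 1*2 = 2.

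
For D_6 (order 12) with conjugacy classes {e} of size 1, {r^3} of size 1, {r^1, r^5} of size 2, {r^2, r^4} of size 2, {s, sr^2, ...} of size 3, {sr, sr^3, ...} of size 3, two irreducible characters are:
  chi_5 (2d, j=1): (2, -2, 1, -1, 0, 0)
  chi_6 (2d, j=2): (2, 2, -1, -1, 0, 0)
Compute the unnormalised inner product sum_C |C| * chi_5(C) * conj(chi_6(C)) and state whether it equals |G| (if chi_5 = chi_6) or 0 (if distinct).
Sum = 0; so <chi_5, chi_6> = 0 (distinct irreducibles are orthogonal).

Compute term by term over conjugacy classes (|C| * chi_5(C) * conj(chi_6(C))):
  1*(2)*conj(2) + 1*(-2)*conj(2) + 2*(1)*conj(-1) + 2*(-1)*conj(-1) + 3*(0)*conj(0) + 3*(0)*conj(0)
  = (4) + (-4) + (-2) + (2) + (0) + (0)
  = 0.
Dividing by |G| = 12 gives 0/12 = 0, matching the row-orthogonality relation <chi_5, chi_6> = [chi_5 = chi_6].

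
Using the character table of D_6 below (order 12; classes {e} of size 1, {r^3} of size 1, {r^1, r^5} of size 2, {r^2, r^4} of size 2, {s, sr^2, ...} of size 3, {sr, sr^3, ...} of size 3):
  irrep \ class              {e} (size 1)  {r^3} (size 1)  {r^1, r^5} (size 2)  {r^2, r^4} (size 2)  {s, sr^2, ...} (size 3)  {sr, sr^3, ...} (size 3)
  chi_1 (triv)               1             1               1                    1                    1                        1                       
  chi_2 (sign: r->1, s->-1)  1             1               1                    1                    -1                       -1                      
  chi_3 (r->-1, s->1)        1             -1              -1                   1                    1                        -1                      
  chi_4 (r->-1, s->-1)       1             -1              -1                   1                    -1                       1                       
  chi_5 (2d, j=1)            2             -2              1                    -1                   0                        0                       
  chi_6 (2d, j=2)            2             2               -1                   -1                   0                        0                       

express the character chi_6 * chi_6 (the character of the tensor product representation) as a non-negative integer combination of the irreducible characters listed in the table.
chi_6 tensor chi_6 = chi_1 + chi_2 + chi_6 (all other irreducibles have multiplicity 0).

Justification: The character of a tensor product is the pointwise product (chi_6 * chi_6)(C) = chi_6(C) * chi_6(C):
  {e}: (2)*(2), {r^3}: (2)*(2), {r^1, r^5}: (-1)*(-1), {r^2, r^4}: (-1)*(-1), {s, sr^2, ...}: (0)*(0), {sr, sr^3, ...}: (0)*(0)
so (chi_6 * chi_6) takes values
  {e} -> 4, {r^3} -> 4, {r^1, r^5} -> 1, {r^2, r^4} -> 1, {s, sr^2, ...} -> 0, {sr, sr^3, ...} -> 0.
Now take the inner product of this character with each irreducible chi from the table, <chi_6*chi_6, chi> = (1/12) sum_C |C| (chi_6*chi_6)(C) conj(chi(C)):
  <chi_6*chi_6, chi_1> = (1/12)[1*(4)*conj(1) + 1*(4)*conj(1) + 2*(1)*conj(1) + 2*(1)*conj(1) + 3*(0)*conj(1) + 3*(0)*conj(1)]
      = (1/12)[(4) + (4) + (2) + (2) + (0) + (0)] = 12/12 = 1
  <chi_6*chi_6, chi_2> = (1/12)[1*(4)*conj(1) + 1*(4)*conj(1) + 2*(1)*conj(1) + 2*(1)*conj(1) + 3*(0)*conj(-1) + 3*(0)*conj(-1)]
      = (1/12)[(4) + (4) + (2) + (2) + (0) + (0)] = 12/12 = 1
  <chi_6*chi_6, chi_3> = (1/12)[1*(4)*conj(1) + 1*(4)*conj(-1) + 2*(1)*conj(-1) + 2*(1)*conj(1) + 3*(0)*conj(1) + 3*(0)*conj(-1)]
      = (1/12)[(4) + (-4) + (-2) + (2) + (0) + (0)] = 0/12 = 0
  <chi_6*chi_6, chi_4> = (1/12)[1*(4)*conj(1) + 1*(4)*conj(-1) + 2*(1)*conj(-1) + 2*(1)*conj(1) + 3*(0)*conj(-1) + 3*(0)*conj(1)]
      = (1/12)[(4) + (-4) + (-2) + (2) + (0) + (0)] = 0/12 = 0
  <chi_6*chi_6, chi_5> = (1/12)[1*(4)*conj(2) + 1*(4)*conj(-2) + 2*(1)*conj(1) + 2*(1)*conj(-1) + 3*(0)*conj(0) + 3*(0)*conj(0)]
      = (1/12)[(8) + (-8) + (2) + (-2) + (0) + (0)] = 0/12 = 0
  <chi_6*chi_6, chi_6> = (1/12)[1*(4)*conj(2) + 1*(4)*conj(2) + 2*(1)*conj(-1) + 2*(1)*conj(-1) + 3*(0)*conj(0) + 3*(0)*conj(0)]
      = (1/12)[(8) + (8) + (-2) + (-2) + (0) + (0)] = 12/12 = 1
Hence the multiplicities are chi_1: 1, chi_2: 1, chi_6: 1. Dimension check: dim(chi_6)*dim(chi_6) = 2*2 = 4 and sum (mult * dim) = 1*1 + 1*1 + 1*2 = 4.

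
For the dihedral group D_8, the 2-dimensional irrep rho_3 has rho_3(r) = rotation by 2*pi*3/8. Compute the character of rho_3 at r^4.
chi_{rho_3}(r^4) = 2*cos(2*pi*3*4/8) = -2

Derivation: rho_3(r^4) is rotation by angle 2*pi*3*4/8, whose trace is 2*cos(2*pi*3*4/8) = -2.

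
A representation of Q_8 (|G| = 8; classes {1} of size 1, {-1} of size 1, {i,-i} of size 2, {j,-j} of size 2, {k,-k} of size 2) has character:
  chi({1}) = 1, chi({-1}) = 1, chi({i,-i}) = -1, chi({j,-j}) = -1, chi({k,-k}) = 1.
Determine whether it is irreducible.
Irreducible: <chi, chi> = 1.

Justification: <chi, chi> = (1/|G|) sum_C |C| * |chi(C)|^2 = (1/8)[1*|1|^2 + 1*|1|^2 + 2*|-1|^2 + 2*|-1|^2 + 2*|1|^2]
  = (1/8)[(1) + (1) + (2) + (2) + (2)] = 8/8 = 1.
A character is irreducible iff <chi, chi> = 1, so this representation is irreducible.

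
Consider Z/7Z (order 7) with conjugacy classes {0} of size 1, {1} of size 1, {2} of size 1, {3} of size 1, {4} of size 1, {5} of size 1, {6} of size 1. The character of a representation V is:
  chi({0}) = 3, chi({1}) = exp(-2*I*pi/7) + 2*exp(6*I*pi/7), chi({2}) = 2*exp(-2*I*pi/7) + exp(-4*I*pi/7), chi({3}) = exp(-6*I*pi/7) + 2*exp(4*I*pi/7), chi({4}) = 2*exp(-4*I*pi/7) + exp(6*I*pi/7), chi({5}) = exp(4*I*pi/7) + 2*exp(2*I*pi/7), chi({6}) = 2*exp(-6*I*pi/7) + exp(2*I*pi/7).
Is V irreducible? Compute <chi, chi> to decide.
Not irreducible (reducible): <chi, chi> = 5 > 1.

Justification: <chi, chi> = (1/|G|) sum_C |C| * |chi(C)|^2 = (1/7)[1*|3|^2 + 1*|exp(-2*I*pi/7) + 2*exp(6*I*pi/7)|^2 + 1*|2*exp(-2*I*pi/7) + exp(-4*I*pi/7)|^2 + 1*|exp(-6*I*pi/7) + 2*exp(4*I*pi/7)|^2 + 1*|2*exp(-4*I*pi/7) + exp(6*I*pi/7)|^2 + 1*|exp(4*I*pi/7) + 2*exp(2*I*pi/7)|^2 + 1*|2*exp(-6*I*pi/7) + exp(2*I*pi/7)|^2]
  = (1/7)[(9) + (5 + 2*exp(-6*I*pi/7) + 2*exp(6*I*pi/7)) + (5 + 2*exp(-2*I*pi/7) + 2*exp(2*I*pi/7)) + (5 + 2*exp(-4*I*pi/7) + 2*exp(4*I*pi/7)) + (5 + 2*exp(-4*I*pi/7) + 2*exp(4*I*pi/7)) + (5 + 2*exp(-2*I*pi/7) + 2*exp(2*I*pi/7)) + (5 + 2*exp(-6*I*pi/7) + 2*exp(6*I*pi/7))] = 35/7 = 5.
(Exp terms are combined using exp(i*s)*conj(exp(i*t)) = exp(i*(s-t)), and sums of them are collapsed using the identity that for every m > 1 the m distinct m-th roots of unity sum to 0, e.g. 1 + exp(2*I*pi/3) + exp(-2*I*pi/3) = 0.)
A character is irreducible iff <chi, chi> = 1, so this representation is reducible.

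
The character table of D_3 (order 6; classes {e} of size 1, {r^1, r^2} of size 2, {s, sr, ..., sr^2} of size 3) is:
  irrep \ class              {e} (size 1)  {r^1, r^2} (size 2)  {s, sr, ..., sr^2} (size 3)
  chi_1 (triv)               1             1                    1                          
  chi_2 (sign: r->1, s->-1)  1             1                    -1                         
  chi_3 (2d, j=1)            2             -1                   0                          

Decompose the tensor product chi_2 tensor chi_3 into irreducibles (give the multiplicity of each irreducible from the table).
chi_2 tensor chi_3 = chi_3 (all other irreducibles have multiplicity 0).

Argument: The character of a tensor product is the pointwise product (chi_2 * chi_3)(C) = chi_2(C) * chi_3(C):
  {e}: (1)*(2), {r^1, r^2}: (1)*(-1), {s, sr, ..., sr^2}: (-1)*(0)
so (chi_2 * chi_3) takes values
  {e} -> 2, {r^1, r^2} -> -1, {s, sr, ..., sr^2} -> 0.
Now take the inner product of this character with each irreducible chi from the table, <chi_2*chi_3, chi> = (1/6) sum_C |C| (chi_2*chi_3)(C) conj(chi(C)):
  <chi_2*chi_3, chi_1> = (1/6)[1*(2)*conj(1) + 2*(-1)*conj(1) + 3*(0)*conj(1)]
      = (1/6)[(2) + (-2) + (0)] = 0/6 = 0
  <chi_2*chi_3, chi_2> = (1/6)[1*(2)*conj(1) + 2*(-1)*conj(1) + 3*(0)*conj(-1)]
      = (1/6)[(2) + (-2) + (0)] = 0/6 = 0
  <chi_2*chi_3, chi_3> = (1/6)[1*(2)*conj(2) + 2*(-1)*conj(-1) + 3*(0)*conj(0)]
      = (1/6)[(4) + (2) + (0)] = 6/6 = 1
Hence the multiplicities are chi_3: 1. Dimension check: dim(chi_2)*dim(chi_3) = 1*2 = 2 and sum (mult * dim) = 1*2 = 2.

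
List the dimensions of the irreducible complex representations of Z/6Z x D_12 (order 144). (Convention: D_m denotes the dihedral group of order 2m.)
Dimensions: 1, 1, 1, 1, 1, 1, 1, 1, 1, 1, 1, 1, 1, 1, 1, 1, 1, 1, 1, 1, 1, 1, 1, 1, 2, 2, 2, 2, 2, 2, 2, 2, 2, 2, 2, 2, 2, 2, 2, 2, 2, 2, 2, 2, 2, 2, 2, 2, 2, 2, 2, 2, 2, 2

Proof sketch: There are 54 irreducibles (= number of conjugacy classes). Their dimensions d_i satisfy sum d_i^2 = |G| = 144: 1 + 1 + 1 + 1 + 1 + 1 + 1 + 1 + 1 + 1 + 1 + 1 + 1 + 1 + 1 + 1 + 1 + 1 + 1 + 1 + 1 + 1 + 1 + 1 + 4 + 4 + 4 + 4 + 4 + 4 + 4 + 4 + 4 + 4 + 4 + 4 + 4 + 4 + 4 + 4 + 4 + 4 + 4 + 4 + 4 + 4 + 4 + 4 + 4 + 4 + 4 + 4 + 4 + 4 = 144. (For the product with Z/6Z: each of the 6 1-dim characters of Z/6Z tensors with each irrep of D_12, giving 6 copies of each D_12-dimension.)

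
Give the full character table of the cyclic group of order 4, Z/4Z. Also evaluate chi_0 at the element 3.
Character table of Z/4Z (irreps indexed chi_0,...,chi_3 with chi_k(m) = zeta_4^(k*m), zeta_4 = exp(2*pi*i/4)):
  irrep \ class  {0} (size 1)  {1} (size 1)  {2} (size 1)  {3} (size 1)
  chi_0          1             1             1             1           
  chi_1          1             I             -1            -I          
  chi_2          1             -1            1             -1          
  chi_3          1             -I            -1            I           

Spot check: chi_0(3) = zeta_4^(0*3) = zeta_4^0 = 1.

Proof sketch: Z/4Z is abelian, so all 4 irreducible complex representations are 1-dimensional. They are given by chi_k(m) = zeta_4^(k*m) for k = 0,...,3. Row orthogonality: sum_m chi_k(m) conj(chi_l(m)) = 4 * [k = l].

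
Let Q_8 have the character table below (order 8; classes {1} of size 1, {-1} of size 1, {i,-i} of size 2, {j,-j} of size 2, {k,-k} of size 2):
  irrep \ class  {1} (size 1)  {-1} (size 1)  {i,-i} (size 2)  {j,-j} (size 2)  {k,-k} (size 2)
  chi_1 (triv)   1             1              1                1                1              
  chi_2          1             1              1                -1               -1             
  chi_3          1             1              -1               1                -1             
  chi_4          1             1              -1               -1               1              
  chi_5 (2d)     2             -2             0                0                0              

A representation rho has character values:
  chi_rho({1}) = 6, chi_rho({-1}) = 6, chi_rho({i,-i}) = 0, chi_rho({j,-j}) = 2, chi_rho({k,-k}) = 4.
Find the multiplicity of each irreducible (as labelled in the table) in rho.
Multiplicities: chi_1: 3, chi_2: 0, chi_3: 1, chi_4: 2, chi_5: 0.

Explanation: Use <chi_rho, chi> = (1/|G|) sum_C |C| * chi_rho(C) * conj(chi(C)) with |G| = 8 for each irreducible chi in the table:
  <chi_rho, chi_1> = (1/8)[1*(6)*conj(1) + 1*(6)*conj(1) + 2*(0)*conj(1) + 2*(2)*conj(1) + 2*(4)*conj(1)]
      = (1/8)[(6) + (6) + (0) + (4) + (8)] = 24/8 = 3
  <chi_rho, chi_2> = (1/8)[1*(6)*conj(1) + 1*(6)*conj(1) + 2*(0)*conj(1) + 2*(2)*conj(-1) + 2*(4)*conj(-1)]
      = (1/8)[(6) + (6) + (0) + (-4) + (-8)] = 0/8 = 0
  <chi_rho, chi_3> = (1/8)[1*(6)*conj(1) + 1*(6)*conj(1) + 2*(0)*conj(-1) + 2*(2)*conj(1) + 2*(4)*conj(-1)]
      = (1/8)[(6) + (6) + (0) + (4) + (-8)] = 8/8 = 1
  <chi_rho, chi_4> = (1/8)[1*(6)*conj(1) + 1*(6)*conj(1) + 2*(0)*conj(-1) + 2*(2)*conj(-1) + 2*(4)*conj(1)]
      = (1/8)[(6) + (6) + (0) + (-4) + (8)] = 16/8 = 2
  <chi_rho, chi_5> = (1/8)[1*(6)*conj(2) + 1*(6)*conj(-2) + 2*(0)*conj(0) + 2*(2)*conj(0) + 2*(4)*conj(0)]
      = (1/8)[(12) + (-12) + (0) + (0) + (0)] = 0/8 = 0
Dimension check: dim(rho) = sum (mult * dim) = 3*1 + 0*1 + 1*1 + 2*1 + 0*2 = 6 = chi_rho(e) = 6.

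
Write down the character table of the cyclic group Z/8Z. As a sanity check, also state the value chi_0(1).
Character table of Z/8Z (irreps indexed chi_0,...,chi_7 with chi_k(m) = zeta_8^(k*m), zeta_8 = exp(2*pi*i/8)):
  irrep \ class  {0} (size 1)  {1} (size 1)    {2} (size 1)  {3} (size 1)    {4} (size 1)  {5} (size 1)    {6} (size 1)  {7} (size 1)  
  chi_0          1             1               1             1               1             1               1             1             
  chi_1          1             exp(I*pi/4)     I             exp(3*I*pi/4)   -1            exp(-3*I*pi/4)  -I            exp(-I*pi/4)  
  chi_2          1             I               -1            -I              1             I               -1            -I            
  chi_3          1             exp(3*I*pi/4)   -I            exp(I*pi/4)     -1            exp(-I*pi/4)    I             exp(-3*I*pi/4)
  chi_4          1             -1              1             -1              1             -1              1             -1            
  chi_5          1             exp(-3*I*pi/4)  I             exp(-I*pi/4)    -1            exp(I*pi/4)     -I            exp(3*I*pi/4) 
  chi_6          1             -I              -1            I               1             -I              -1            I             
  chi_7          1             exp(-I*pi/4)    -I            exp(-3*I*pi/4)  -1            exp(3*I*pi/4)   I             exp(I*pi/4)   

Spot check: chi_0(1) = zeta_8^(0*1) = zeta_8^0 = 1.

Working: Z/8Z is abelian, so all 8 irreducible complex representations are 1-dimensional. They are given by chi_k(m) = zeta_8^(k*m) for k = 0,...,7. Row orthogonality: sum_m chi_k(m) conj(chi_l(m)) = 8 * [k = l].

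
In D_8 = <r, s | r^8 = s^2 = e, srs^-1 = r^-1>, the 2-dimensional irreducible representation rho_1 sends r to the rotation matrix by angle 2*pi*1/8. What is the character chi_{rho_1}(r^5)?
chi_{rho_1}(r^5) = 2*cos(2*pi*1*5/8) = -sqrt(2)

Argument: rho_1(r^5) is rotation by angle 2*pi*1*5/8, whose trace is 2*cos(2*pi*1*5/8) = -sqrt(2).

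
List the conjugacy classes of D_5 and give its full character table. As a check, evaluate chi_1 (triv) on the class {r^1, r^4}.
Conjugacy classes: {e} of size 1, {r^1, r^4} of size 2, {r^2, r^3} of size 2, {s, sr, ..., sr^4} of size 5.
Character table:
  irrep \ class              {e} (size 1)  {r^1, r^4} (size 2)  {r^2, r^3} (size 2)  {s, sr, ..., sr^4} (size 5)
  chi_1 (triv)               1             1                    1                    1                          
  chi_2 (sign: r->1, s->-1)  1             1                    1                    -1                         
  chi_3 (2d, j=1)            2             -1/2 + sqrt(5)/2     -sqrt(5)/2 - 1/2     0                          
  chi_4 (2d, j=2)            2             -sqrt(5)/2 - 1/2     -1/2 + sqrt(5)/2     0                          

Spot check: chi_1 (triv) on {r^1, r^4} = 1.

Details: D_5 has order 2*5 = 10 with 4 conjugacy classes, hence 4 irreducibles. Sum of squared dims 1 + 1 + 4 + 4 = 10 = |G|. Linear characters come from the abelianisation; the 2-dimensional irreps have character r^k -> 2*cos(2*pi*j*k/5), reflections -> 0.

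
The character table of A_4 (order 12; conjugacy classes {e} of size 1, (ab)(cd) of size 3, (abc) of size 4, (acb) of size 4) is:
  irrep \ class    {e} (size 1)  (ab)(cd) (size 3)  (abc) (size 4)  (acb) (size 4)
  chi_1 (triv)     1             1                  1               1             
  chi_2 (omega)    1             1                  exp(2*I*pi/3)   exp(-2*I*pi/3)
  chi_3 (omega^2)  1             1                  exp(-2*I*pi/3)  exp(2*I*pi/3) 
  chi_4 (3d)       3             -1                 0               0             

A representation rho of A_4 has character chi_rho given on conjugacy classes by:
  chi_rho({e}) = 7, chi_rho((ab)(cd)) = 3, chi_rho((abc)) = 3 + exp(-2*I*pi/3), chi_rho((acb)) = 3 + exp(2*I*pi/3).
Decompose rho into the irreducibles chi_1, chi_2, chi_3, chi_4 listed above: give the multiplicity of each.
Multiplicities: chi_1: 3, chi_2: 0, chi_3: 1, chi_4: 1.

Why: Use <chi_rho, chi> = (1/|G|) sum_C |C| * chi_rho(C) * conj(chi(C)) with |G| = 12 for each irreducible chi in the table:
  <chi_rho, chi_1> = (1/12)[1*(7)*conj(1) + 3*(3)*conj(1) + 4*(3 + exp(-2*I*pi/3))*conj(1) + 4*(3 + exp(2*I*pi/3))*conj(1)]
      = (1/12)[(7) + (9) + (12 + 4*exp(-2*I*pi/3)) + (12 + 4*exp(2*I*pi/3))] = 36/12 = 3
  <chi_rho, chi_2> = (1/12)[1*(7)*conj(1) + 3*(3)*conj(1) + 4*(3 + exp(-2*I*pi/3))*conj(exp(2*I*pi/3)) + 4*(3 + exp(2*I*pi/3))*conj(exp(-2*I*pi/3))]
      = (1/12)[(7) + (9) + (12*exp(-2*I*pi/3) + 4*exp(2*I*pi/3)) + (4*exp(-2*I*pi/3) + 12*exp(2*I*pi/3))] = 0/12 = 0
  <chi_rho, chi_3> = (1/12)[1*(7)*conj(1) + 3*(3)*conj(1) + 4*(3 + exp(-2*I*pi/3))*conj(exp(-2*I*pi/3)) + 4*(3 + exp(2*I*pi/3))*conj(exp(2*I*pi/3))]
      = (1/12)[(7) + (9) + (4 + 12*exp(2*I*pi/3)) + (4 + 12*exp(-2*I*pi/3))] = 12/12 = 1
  <chi_rho, chi_4> = (1/12)[1*(7)*conj(3) + 3*(3)*conj(-1) + 4*(3 + exp(-2*I*pi/3))*conj(0) + 4*(3 + exp(2*I*pi/3))*conj(0)]
      = (1/12)[(21) + (-9) + (0) + (0)] = 12/12 = 1
(Exp terms are combined using exp(i*s)*conj(exp(i*t)) = exp(i*(s-t)), and sums of them are collapsed using the identity that for every m > 1 the m distinct m-th roots of unity sum to 0, e.g. 1 + exp(2*I*pi/3) + exp(-2*I*pi/3) = 0.)
Dimension check: dim(rho) = sum (mult * dim) = 3*1 + 0*1 + 1*1 + 1*3 = 7 = chi_rho(e) = 7.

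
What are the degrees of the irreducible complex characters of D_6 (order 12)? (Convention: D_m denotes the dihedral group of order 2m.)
Dimensions: 1, 1, 1, 1, 2, 2

Reasoning: There are 6 irreducibles (= number of conjugacy classes). Their dimensions d_i satisfy sum d_i^2 = |G| = 12: 1 + 1 + 1 + 1 + 4 + 4 = 12.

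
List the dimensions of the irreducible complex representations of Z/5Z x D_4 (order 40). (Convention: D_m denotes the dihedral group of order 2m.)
Dimensions: 1, 1, 1, 1, 1, 1, 1, 1, 1, 1, 1, 1, 1, 1, 1, 1, 1, 1, 1, 1, 2, 2, 2, 2, 2

Proof sketch: There are 25 irreducibles (= number of conjugacy classes). Their dimensions d_i satisfy sum d_i^2 = |G| = 40: 1 + 1 + 1 + 1 + 1 + 1 + 1 + 1 + 1 + 1 + 1 + 1 + 1 + 1 + 1 + 1 + 1 + 1 + 1 + 1 + 4 + 4 + 4 + 4 + 4 = 40. (For the product with Z/5Z: each of the 5 1-dim characters of Z/5Z tensors with each irrep of D_4, giving 5 copies of each D_4-dimension.)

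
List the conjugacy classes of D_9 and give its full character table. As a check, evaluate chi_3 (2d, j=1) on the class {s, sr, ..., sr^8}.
Conjugacy classes: {e} of size 1, {r^1, r^8} of size 2, {r^2, r^7} of size 2, {r^3, r^6} of size 2, {r^4, r^5} of size 2, {s, sr, ..., sr^8} of size 9.
Character table:
  irrep \ class              {e} (size 1)  {r^1, r^8} (size 2)  {r^2, r^7} (size 2)  {r^3, r^6} (size 2)  {r^4, r^5} (size 2)  {s, sr, ..., sr^8} (size 9)
  chi_1 (triv)               1             1                    1                    1                    1                    1                          
  chi_2 (sign: r->1, s->-1)  1             1                    1                    1                    1                    -1                         
  chi_3 (2d, j=1)            2             2*cos(2*pi/9)        2*cos(4*pi/9)        -1                   -2*cos(pi/9)         0                          
  chi_4 (2d, j=2)            2             2*cos(4*pi/9)        -2*cos(pi/9)         -1                   2*cos(2*pi/9)        0                          
  chi_5 (2d, j=3)            2             -1                   -1                   2                    -1                   0                          
  chi_6 (2d, j=4)            2             -2*cos(pi/9)         2*cos(2*pi/9)        -1                   2*cos(4*pi/9)        0                          

Spot check: chi_3 (2d, j=1) on {s, sr, ..., sr^8} = 0.

Solution. D_9 has order 2*9 = 18 with 6 conjugacy classes, hence 6 irreducibles. Sum of squared dims 1 + 1 + 4 + 4 + 4 + 4 = 18 = |G|. Linear characters come from the abelianisation; the 2-dimensional irreps have character r^k -> 2*cos(2*pi*j*k/9), reflections -> 0.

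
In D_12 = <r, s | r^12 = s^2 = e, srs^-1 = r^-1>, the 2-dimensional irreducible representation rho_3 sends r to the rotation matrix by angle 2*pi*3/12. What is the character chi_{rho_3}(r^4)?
chi_{rho_3}(r^4) = 2*cos(2*pi*3*4/12) = 2

Proof sketch: rho_3(r^4) is rotation by angle 2*pi*3*4/12, whose trace is 2*cos(2*pi*3*4/12) = 2.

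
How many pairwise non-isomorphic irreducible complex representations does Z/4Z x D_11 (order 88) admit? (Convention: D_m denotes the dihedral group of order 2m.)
28

The number of irreducible complex representations of a finite group equals its number of conjugacy classes. For a direct product, #classes(G x H) = #classes(G) * #classes(H). Z/4Z has 4 classes (abelian), D_11 has 7 classes, so 4 * 7 = 28, so Z/4Z x D_11 (order 88) has exactly 28 irreducible complex representations.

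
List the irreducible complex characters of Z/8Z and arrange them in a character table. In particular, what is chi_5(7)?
Character table of Z/8Z (irreps indexed chi_0,...,chi_7 with chi_k(m) = zeta_8^(k*m), zeta_8 = exp(2*pi*i/8)):
  irrep \ class  {0} (size 1)  {1} (size 1)    {2} (size 1)  {3} (size 1)    {4} (size 1)  {5} (size 1)    {6} (size 1)  {7} (size 1)  
  chi_0          1             1               1             1               1             1               1             1             
  chi_1          1             exp(I*pi/4)     I             exp(3*I*pi/4)   -1            exp(-3*I*pi/4)  -I            exp(-I*pi/4)  
  chi_2          1             I               -1            -I              1             I               -1            -I            
  chi_3          1             exp(3*I*pi/4)   -I            exp(I*pi/4)     -1            exp(-I*pi/4)    I             exp(-3*I*pi/4)
  chi_4          1             -1              1             -1              1             -1              1             -1            
  chi_5          1             exp(-3*I*pi/4)  I             exp(-I*pi/4)    -1            exp(I*pi/4)     -I            exp(3*I*pi/4) 
  chi_6          1             -I              -1            I               1             -I              -1            I             
  chi_7          1             exp(-I*pi/4)    -I            exp(-3*I*pi/4)  -1            exp(3*I*pi/4)   I             exp(I*pi/4)   

Spot check: chi_5(7) = zeta_8^(5*7) = zeta_8^35 = exp(3*I*pi/4).

Derivation: Z/8Z is abelian, so all 8 irreducible complex representations are 1-dimensional. They are given by chi_k(m) = zeta_8^(k*m) for k = 0,...,7. Row orthogonality: sum_m chi_k(m) conj(chi_l(m)) = 8 * [k = l].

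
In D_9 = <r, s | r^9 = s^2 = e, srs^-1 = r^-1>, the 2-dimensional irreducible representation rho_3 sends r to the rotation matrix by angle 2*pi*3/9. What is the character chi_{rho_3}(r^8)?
chi_{rho_3}(r^8) = 2*cos(2*pi*3*8/9) = -1

Solution. rho_3(r^8) is rotation by angle 2*pi*3*8/9, whose trace is 2*cos(2*pi*3*8/9) = -1.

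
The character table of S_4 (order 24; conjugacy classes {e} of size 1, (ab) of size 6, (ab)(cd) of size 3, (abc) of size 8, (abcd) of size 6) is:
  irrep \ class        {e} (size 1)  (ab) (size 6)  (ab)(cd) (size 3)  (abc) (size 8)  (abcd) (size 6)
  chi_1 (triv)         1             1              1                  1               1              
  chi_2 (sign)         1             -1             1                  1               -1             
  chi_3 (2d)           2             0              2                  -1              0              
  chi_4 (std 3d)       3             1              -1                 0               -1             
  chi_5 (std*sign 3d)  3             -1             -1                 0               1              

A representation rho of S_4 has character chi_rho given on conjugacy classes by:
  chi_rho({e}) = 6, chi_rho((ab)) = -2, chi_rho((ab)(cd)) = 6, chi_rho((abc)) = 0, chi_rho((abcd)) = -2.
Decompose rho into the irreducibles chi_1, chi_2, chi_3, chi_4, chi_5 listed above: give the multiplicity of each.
Multiplicities: chi_1: 0, chi_2: 2, chi_3: 2, chi_4: 0, chi_5: 0.

Why: Use <chi_rho, chi> = (1/|G|) sum_C |C| * chi_rho(C) * conj(chi(C)) with |G| = 24 for each irreducible chi in the table:
  <chi_rho, chi_1> = (1/24)[1*(6)*conj(1) + 6*(-2)*conj(1) + 3*(6)*conj(1) + 8*(0)*conj(1) + 6*(-2)*conj(1)]
      = (1/24)[(6) + (-12) + (18) + (0) + (-12)] = 0/24 = 0
  <chi_rho, chi_2> = (1/24)[1*(6)*conj(1) + 6*(-2)*conj(-1) + 3*(6)*conj(1) + 8*(0)*conj(1) + 6*(-2)*conj(-1)]
      = (1/24)[(6) + (12) + (18) + (0) + (12)] = 48/24 = 2
  <chi_rho, chi_3> = (1/24)[1*(6)*conj(2) + 6*(-2)*conj(0) + 3*(6)*conj(2) + 8*(0)*conj(-1) + 6*(-2)*conj(0)]
      = (1/24)[(12) + (0) + (36) + (0) + (0)] = 48/24 = 2
  <chi_rho, chi_4> = (1/24)[1*(6)*conj(3) + 6*(-2)*conj(1) + 3*(6)*conj(-1) + 8*(0)*conj(0) + 6*(-2)*conj(-1)]
      = (1/24)[(18) + (-12) + (-18) + (0) + (12)] = 0/24 = 0
  <chi_rho, chi_5> = (1/24)[1*(6)*conj(3) + 6*(-2)*conj(-1) + 3*(6)*conj(-1) + 8*(0)*conj(0) + 6*(-2)*conj(1)]
      = (1/24)[(18) + (12) + (-18) + (0) + (-12)] = 0/24 = 0
Dimension check: dim(rho) = sum (mult * dim) = 0*1 + 2*1 + 2*2 + 0*3 + 0*3 = 6 = chi_rho(e) = 6.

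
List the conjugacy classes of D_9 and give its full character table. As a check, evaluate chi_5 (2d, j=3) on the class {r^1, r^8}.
Conjugacy classes: {e} of size 1, {r^1, r^8} of size 2, {r^2, r^7} of size 2, {r^3, r^6} of size 2, {r^4, r^5} of size 2, {s, sr, ..., sr^8} of size 9.
Character table:
  irrep \ class              {e} (size 1)  {r^1, r^8} (size 2)  {r^2, r^7} (size 2)  {r^3, r^6} (size 2)  {r^4, r^5} (size 2)  {s, sr, ..., sr^8} (size 9)
  chi_1 (triv)               1             1                    1                    1                    1                    1                          
  chi_2 (sign: r->1, s->-1)  1             1                    1                    1                    1                    -1                         
  chi_3 (2d, j=1)            2             2*cos(2*pi/9)        2*cos(4*pi/9)        -1                   -2*cos(pi/9)         0                          
  chi_4 (2d, j=2)            2             2*cos(4*pi/9)        -2*cos(pi/9)         -1                   2*cos(2*pi/9)        0                          
  chi_5 (2d, j=3)            2             -1                   -1                   2                    -1                   0                          
  chi_6 (2d, j=4)            2             -2*cos(pi/9)         2*cos(2*pi/9)        -1                   2*cos(4*pi/9)        0                          

Spot check: chi_5 (2d, j=3) on {r^1, r^8} = -1.

Justification: D_9 has order 2*9 = 18 with 6 conjugacy classes, hence 6 irreducibles. Sum of squared dims 1 + 1 + 4 + 4 + 4 + 4 = 18 = |G|. Linear characters come from the abelianisation; the 2-dimensional irreps have character r^k -> 2*cos(2*pi*j*k/9), reflections -> 0.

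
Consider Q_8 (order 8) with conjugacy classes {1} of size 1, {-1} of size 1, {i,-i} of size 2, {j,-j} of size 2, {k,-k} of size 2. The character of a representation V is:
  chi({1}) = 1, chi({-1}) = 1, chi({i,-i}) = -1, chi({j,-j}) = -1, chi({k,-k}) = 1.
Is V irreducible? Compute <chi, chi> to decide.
Irreducible: <chi, chi> = 1.

Argument: <chi, chi> = (1/|G|) sum_C |C| * |chi(C)|^2 = (1/8)[1*|1|^2 + 1*|1|^2 + 2*|-1|^2 + 2*|-1|^2 + 2*|1|^2]
  = (1/8)[(1) + (1) + (2) + (2) + (2)] = 8/8 = 1.
A character is irreducible iff <chi, chi> = 1, so this representation is irreducible.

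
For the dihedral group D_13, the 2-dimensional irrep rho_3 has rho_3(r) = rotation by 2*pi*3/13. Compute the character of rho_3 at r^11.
chi_{rho_3}(r^11) = 2*cos(2*pi*3*11/13) = -2*cos(pi/13)

Derivation: rho_3(r^11) is rotation by angle 2*pi*3*11/13, whose trace is 2*cos(2*pi*3*11/13) = -2*cos(pi/13).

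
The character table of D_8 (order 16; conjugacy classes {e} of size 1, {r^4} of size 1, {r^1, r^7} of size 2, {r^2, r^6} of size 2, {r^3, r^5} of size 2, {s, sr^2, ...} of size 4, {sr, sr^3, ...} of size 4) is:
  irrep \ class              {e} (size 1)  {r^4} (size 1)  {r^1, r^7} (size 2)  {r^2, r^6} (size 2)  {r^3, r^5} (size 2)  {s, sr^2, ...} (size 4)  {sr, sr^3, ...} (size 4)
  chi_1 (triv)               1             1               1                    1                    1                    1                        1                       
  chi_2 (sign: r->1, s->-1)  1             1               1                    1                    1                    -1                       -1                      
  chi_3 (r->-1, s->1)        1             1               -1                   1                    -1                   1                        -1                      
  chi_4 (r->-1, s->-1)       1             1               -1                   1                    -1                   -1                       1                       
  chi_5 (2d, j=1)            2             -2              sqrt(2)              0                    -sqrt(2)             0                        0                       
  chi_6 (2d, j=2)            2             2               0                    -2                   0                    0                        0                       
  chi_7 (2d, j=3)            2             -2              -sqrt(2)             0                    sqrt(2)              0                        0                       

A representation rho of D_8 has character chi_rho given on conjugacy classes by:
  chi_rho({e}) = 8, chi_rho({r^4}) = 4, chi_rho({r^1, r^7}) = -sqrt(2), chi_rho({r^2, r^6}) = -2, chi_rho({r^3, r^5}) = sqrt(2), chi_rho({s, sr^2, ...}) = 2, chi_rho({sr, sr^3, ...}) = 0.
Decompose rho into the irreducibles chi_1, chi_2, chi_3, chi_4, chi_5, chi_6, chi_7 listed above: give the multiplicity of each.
Multiplicities: chi_1: 1, chi_2: 0, chi_3: 1, chi_4: 0, chi_5: 0, chi_6: 2, chi_7: 1.

Proof sketch: Use <chi_rho, chi> = (1/|G|) sum_C |C| * chi_rho(C) * conj(chi(C)) with |G| = 16 for each irreducible chi in the table:
  <chi_rho, chi_1> = (1/16)[1*(8)*conj(1) + 1*(4)*conj(1) + 2*(-sqrt(2))*conj(1) + 2*(-2)*conj(1) + 2*(sqrt(2))*conj(1) + 4*(2)*conj(1) + 4*(0)*conj(1)]
      = (1/16)[(8) + (4) + (-2*sqrt(2)) + (-4) + (2*sqrt(2)) + (8) + (0)] = 16/16 = 1
  <chi_rho, chi_2> = (1/16)[1*(8)*conj(1) + 1*(4)*conj(1) + 2*(-sqrt(2))*conj(1) + 2*(-2)*conj(1) + 2*(sqrt(2))*conj(1) + 4*(2)*conj(-1) + 4*(0)*conj(-1)]
      = (1/16)[(8) + (4) + (-2*sqrt(2)) + (-4) + (2*sqrt(2)) + (-8) + (0)] = 0/16 = 0
  <chi_rho, chi_3> = (1/16)[1*(8)*conj(1) + 1*(4)*conj(1) + 2*(-sqrt(2))*conj(-1) + 2*(-2)*conj(1) + 2*(sqrt(2))*conj(-1) + 4*(2)*conj(1) + 4*(0)*conj(-1)]
      = (1/16)[(8) + (4) + (2*sqrt(2)) + (-4) + (-2*sqrt(2)) + (8) + (0)] = 16/16 = 1
  <chi_rho, chi_4> = (1/16)[1*(8)*conj(1) + 1*(4)*conj(1) + 2*(-sqrt(2))*conj(-1) + 2*(-2)*conj(1) + 2*(sqrt(2))*conj(-1) + 4*(2)*conj(-1) + 4*(0)*conj(1)]
      = (1/16)[(8) + (4) + (2*sqrt(2)) + (-4) + (-2*sqrt(2)) + (-8) + (0)] = 0/16 = 0
  <chi_rho, chi_5> = (1/16)[1*(8)*conj(2) + 1*(4)*conj(-2) + 2*(-sqrt(2))*conj(sqrt(2)) + 2*(-2)*conj(0) + 2*(sqrt(2))*conj(-sqrt(2)) + 4*(2)*conj(0) + 4*(0)*conj(0)]
      = (1/16)[(16) + (-8) + (-4) + (0) + (-4) + (0) + (0)] = 0/16 = 0
  <chi_rho, chi_6> = (1/16)[1*(8)*conj(2) + 1*(4)*conj(2) + 2*(-sqrt(2))*conj(0) + 2*(-2)*conj(-2) + 2*(sqrt(2))*conj(0) + 4*(2)*conj(0) + 4*(0)*conj(0)]
      = (1/16)[(16) + (8) + (0) + (8) + (0) + (0) + (0)] = 32/16 = 2
  <chi_rho, chi_7> = (1/16)[1*(8)*conj(2) + 1*(4)*conj(-2) + 2*(-sqrt(2))*conj(-sqrt(2)) + 2*(-2)*conj(0) + 2*(sqrt(2))*conj(sqrt(2)) + 4*(2)*conj(0) + 4*(0)*conj(0)]
      = (1/16)[(16) + (-8) + (4) + (0) + (4) + (0) + (0)] = 16/16 = 1
Dimension check: dim(rho) = sum (mult * dim) = 1*1 + 0*1 + 1*1 + 0*1 + 0*2 + 2*2 + 1*2 = 8 = chi_rho(e) = 8.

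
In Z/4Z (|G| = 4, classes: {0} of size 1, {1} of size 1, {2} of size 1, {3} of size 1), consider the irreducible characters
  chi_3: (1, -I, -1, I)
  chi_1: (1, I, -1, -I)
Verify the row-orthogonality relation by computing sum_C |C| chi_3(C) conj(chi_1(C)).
Sum = 0; so <chi_3, chi_1> = 0 (distinct irreducibles are orthogonal).

Details: Compute term by term over conjugacy classes (|C| * chi_3(C) * conj(chi_1(C))):
  1*(1)*conj(1) + 1*(-I)*conj(I) + 1*(-1)*conj(-1) + 1*(I)*conj(-I)
  = (1) + (-1) + (1) + (-1)
  = 0.
(Exp terms are combined using exp(i*s)*conj(exp(i*t)) = exp(i*(s-t)), and sums of them are collapsed using the identity that for every m > 1 the m distinct m-th roots of unity sum to 0, e.g. 1 + exp(2*I*pi/3) + exp(-2*I*pi/3) = 0.)
Dividing by |G| = 4 gives 0/4 = 0, matching the row-orthogonality relation <chi_3, chi_1> = [chi_3 = chi_1].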